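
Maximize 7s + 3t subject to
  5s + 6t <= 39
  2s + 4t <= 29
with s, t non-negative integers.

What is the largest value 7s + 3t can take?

Relaxing integrality, the LP optimum is 54.60 at (s,t) = (7.8, 0), which is not an integer point.
(s,t)=(7,0): 5·7+6·0=35≤39, 2·7+4·0=14≤29, objective 49.
(s,t)=(6,1): 5·6+6·1=36≤39, 2·6+4·1=16≤29, objective 45.
The best lattice point is (7,0), giving 49.

49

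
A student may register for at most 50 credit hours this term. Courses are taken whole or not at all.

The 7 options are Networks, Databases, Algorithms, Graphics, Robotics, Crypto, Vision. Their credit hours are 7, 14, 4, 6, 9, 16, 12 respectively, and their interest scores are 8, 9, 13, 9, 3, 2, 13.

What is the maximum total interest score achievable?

52

This is a 0-1 knapsack instance.
Allowing fractional choices, the relaxed optimum would be about 54.3, but courses are indivisible.
Networks + Algorithms + Graphics + Robotics + Vision: credit hours 7 + 4 + 6 + 9 + 12 = 38 ≤ 50, interest score 8 + 13 + 9 + 3 + 13 = 46.
Networks + Databases + Algorithms + Graphics + Vision: credit hours 7 + 14 + 4 + 6 + 12 = 43 ≤ 50, interest score 8 + 9 + 13 + 9 + 13 = 52.
Databases + Algorithms + Graphics + Robotics + Vision: credit hours 14 + 4 + 6 + 9 + 12 = 45 ≤ 50, interest score 9 + 13 + 9 + 3 + 13 = 47.
Best is Networks, Databases, Algorithms, Graphics, and Vision with total interest score 52.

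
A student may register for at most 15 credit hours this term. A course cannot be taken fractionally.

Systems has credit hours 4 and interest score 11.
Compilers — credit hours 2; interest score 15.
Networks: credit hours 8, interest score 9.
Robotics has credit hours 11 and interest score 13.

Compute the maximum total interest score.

Treat it as a binary knapsack problem.
Compilers + Robotics: credit hours 2 + 11 = 13 ≤ 15, interest score 15 + 13 = 28.
Systems + Compilers + Networks: credit hours 4 + 2 + 8 = 14 ≤ 15, interest score 11 + 15 + 9 = 35.
Systems + Compilers: credit hours 4 + 2 = 6 ≤ 15, interest score 11 + 15 = 26.
Best is Systems, Compilers, and Networks with total interest score 35.

35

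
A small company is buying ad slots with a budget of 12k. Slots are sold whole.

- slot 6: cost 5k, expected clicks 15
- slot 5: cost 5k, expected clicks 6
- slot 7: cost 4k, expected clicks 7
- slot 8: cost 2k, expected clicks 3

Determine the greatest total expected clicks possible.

25

Allowing fractional choices, the relaxed optimum would be about 26.2, but ad slots are indivisible.
slot 6 + slot 7 + slot 8: cost 5 + 4 + 2 = 11 ≤ 12, expected clicks 15 + 7 + 3 = 25.
slot 6 + slot 5 + slot 8: cost 5 + 5 + 2 = 12 ≤ 12, expected clicks 15 + 6 + 3 = 24.
Best is slot 6, slot 7, and slot 8 with total expected clicks 25.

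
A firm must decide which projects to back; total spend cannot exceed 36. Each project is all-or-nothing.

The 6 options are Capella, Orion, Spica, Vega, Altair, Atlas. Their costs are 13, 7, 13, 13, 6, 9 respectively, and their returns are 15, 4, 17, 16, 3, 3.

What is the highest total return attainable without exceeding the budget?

37

Take Orion, Spica, and Vega: cost 7 + 13 + 13 = 33 ≤ 36, return 4 + 17 + 16 = 37.
No other feasible combination does better.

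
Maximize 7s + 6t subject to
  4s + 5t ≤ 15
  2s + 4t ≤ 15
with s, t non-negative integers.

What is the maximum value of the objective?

21

Relaxing integrality, the LP optimum is 26.25 at (s,t) = (3.75, 0), which is not an integer point.
(s,t)=(3,0): 4·3+5·0=12≤15, 2·3+4·0=6≤15, objective 21.
(s,t)=(2,1): 4·2+5·1=13≤15, 2·2+4·1=8≤15, objective 20.
Maximum is 21 at (s,t)=(3,0).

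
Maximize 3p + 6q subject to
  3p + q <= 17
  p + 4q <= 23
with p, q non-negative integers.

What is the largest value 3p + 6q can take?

39

The continuous relaxation peaks at (4.09, 4.73) with value 40.64; rounding to a feasible lattice point costs some objective.
(p,q)=(3,5) is feasible, giving 39.
(p,q)=(4,4) is feasible, giving 36.
(p,q)=(2,5) is feasible, giving 36.
(p,q)=(3,4) is feasible, giving 33.
No feasible integer point exceeds 39.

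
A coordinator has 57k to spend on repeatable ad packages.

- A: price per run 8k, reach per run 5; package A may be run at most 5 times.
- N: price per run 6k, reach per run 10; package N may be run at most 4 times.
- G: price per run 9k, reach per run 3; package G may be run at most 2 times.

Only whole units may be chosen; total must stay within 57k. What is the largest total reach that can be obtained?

60

3×A, 4×N, and 1×G: price 57 ≤ 57, reach 3·5 + 4·10 + 1·3 = 58.
4×A and 4×N: price 56 ≤ 57, reach 4·5 + 4·10 = 60.
Best is 60.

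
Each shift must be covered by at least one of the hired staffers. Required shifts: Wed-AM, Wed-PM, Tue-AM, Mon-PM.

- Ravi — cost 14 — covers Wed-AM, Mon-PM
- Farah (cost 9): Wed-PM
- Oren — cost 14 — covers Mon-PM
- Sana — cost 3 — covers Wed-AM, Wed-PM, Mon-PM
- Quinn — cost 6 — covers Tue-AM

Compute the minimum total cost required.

9

This is an integer covering problem.
Choose Sana and Quinn: together they cover Wed-AM, Wed-PM, Tue-AM, Mon-PM — every shift.
Total cost: 3 + 6 = 9.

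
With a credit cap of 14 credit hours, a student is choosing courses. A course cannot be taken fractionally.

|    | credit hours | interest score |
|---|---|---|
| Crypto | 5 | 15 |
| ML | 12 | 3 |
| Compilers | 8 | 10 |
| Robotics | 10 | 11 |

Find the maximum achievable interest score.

Crypto + Compilers: credit hours 5 + 8 = 13 ≤ 14, interest score 15 + 10 = 25.
Crypto: credit hours 5 ≤ 14, interest score 15.
Best is Crypto and Compilers with total interest score 25.

25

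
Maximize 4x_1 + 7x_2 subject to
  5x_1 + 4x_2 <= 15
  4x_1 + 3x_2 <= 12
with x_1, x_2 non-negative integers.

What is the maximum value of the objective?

(x_1,x_2)=(0,3) is feasible, giving 21.
(x_1,x_2)=(1,2) is feasible, giving 18.
(x_1,x_2)=(0,2) is feasible, giving 14.
No feasible integer point exceeds 21.

21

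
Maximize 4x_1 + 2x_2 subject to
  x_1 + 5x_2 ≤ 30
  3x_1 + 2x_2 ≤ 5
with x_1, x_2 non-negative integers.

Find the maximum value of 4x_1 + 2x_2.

6

(x_1,x_2)=(1,1): 1·1+5·1=6≤30, 3·1+2·1=5≤5, objective 6.
(x_1,x_2)=(0,2): 1·0+5·2=10≤30, 3·0+2·2=4≤5, objective 4.
(x_1,x_2)=(1,0): 1·1+5·0=1≤30, 3·1+2·0=3≤5, objective 4.
Maximum is 6 at (x_1,x_2)=(1,1).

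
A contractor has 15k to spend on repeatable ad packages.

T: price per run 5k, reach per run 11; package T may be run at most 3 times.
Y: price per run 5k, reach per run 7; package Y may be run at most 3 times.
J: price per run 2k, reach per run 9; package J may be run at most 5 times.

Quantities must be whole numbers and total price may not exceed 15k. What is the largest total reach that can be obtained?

1×Y and 5×J: price 15 ≤ 15, reach 1·7 + 5·9 = 52.
1×T and 5×J: price 15 ≤ 15, reach 1·11 + 5·9 = 56.
Best is 56.

56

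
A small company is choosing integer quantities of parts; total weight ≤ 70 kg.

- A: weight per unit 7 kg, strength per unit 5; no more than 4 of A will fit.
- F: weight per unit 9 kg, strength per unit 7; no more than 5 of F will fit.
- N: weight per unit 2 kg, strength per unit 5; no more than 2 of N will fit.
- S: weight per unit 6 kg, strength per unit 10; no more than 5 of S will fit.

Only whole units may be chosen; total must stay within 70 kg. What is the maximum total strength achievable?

This is a bounded integer knapsack.
N has the best ratio (5/2); taking only N gives at most 2×5 = 10 (stopped by the supply cap of 2).
Mixing does better — 4×F, 2×N, and 5×S: weight 70 ≤ 70, strength 4·7 + 2·5 + 5·10 = 88.

88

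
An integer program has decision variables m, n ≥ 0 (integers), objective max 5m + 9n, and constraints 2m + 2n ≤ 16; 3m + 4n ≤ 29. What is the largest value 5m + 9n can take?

The continuous relaxation peaks at (0, 7.25) with value 65.25; rounding to a feasible lattice point costs some objective.
(m,n)=(0,7): 2·0+2·7=14≤16, 3·0+4·7=28≤29, objective 63.
(m,n)=(1,6): 2·1+2·6=14≤16, 3·1+4·6=27≤29, objective 59.
(m,n)=(0,6): 2·0+2·6=12≤16, 3·0+4·6=24≤29, objective 54.
The best lattice point is (0,7), giving 63.

63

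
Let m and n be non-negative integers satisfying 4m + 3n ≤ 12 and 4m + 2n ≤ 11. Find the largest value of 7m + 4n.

(m,n)=(2,1): 4·2+3·1=11≤12, 4·2+2·1=10≤11, objective 18.
(m,n)=(1,2): 4·1+3·2=10≤12, 4·1+2·2=8≤11, objective 15.
Maximum is 18 at (m,n)=(2,1).

18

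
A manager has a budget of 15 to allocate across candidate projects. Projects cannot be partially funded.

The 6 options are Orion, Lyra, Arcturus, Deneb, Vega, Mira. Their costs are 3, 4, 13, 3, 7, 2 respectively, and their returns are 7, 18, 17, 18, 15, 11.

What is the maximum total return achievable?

This is a 0-1 knapsack instance.
Allowing fractional choices, the relaxed optimum would be about 60.4, but projects are indivisible.
Orion + Deneb + Vega + Mira: cost 3 + 3 + 7 + 2 = 15 ≤ 15, return 7 + 18 + 15 + 11 = 51.
Lyra + Deneb + Vega: cost 4 + 3 + 7 = 14 ≤ 15, return 18 + 18 + 15 = 51.
Orion + Lyra + Deneb + Mira: cost 3 + 4 + 3 + 2 = 12 ≤ 15, return 7 + 18 + 18 + 11 = 54.
Best is Orion, Lyra, Deneb, and Mira with total return 54.

54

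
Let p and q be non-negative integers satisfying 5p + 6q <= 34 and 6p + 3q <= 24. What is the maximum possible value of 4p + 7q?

Relaxing integrality, the LP optimum is 39.67 at (p,q) = (0, 5.67), which is not an integer point.
(p,q)=(2,4) is feasible, giving 36.
(p,q)=(0,5) is feasible, giving 35.
(p,q)=(1,4) is feasible, giving 32.
The best lattice point is (2,4), giving 36.

36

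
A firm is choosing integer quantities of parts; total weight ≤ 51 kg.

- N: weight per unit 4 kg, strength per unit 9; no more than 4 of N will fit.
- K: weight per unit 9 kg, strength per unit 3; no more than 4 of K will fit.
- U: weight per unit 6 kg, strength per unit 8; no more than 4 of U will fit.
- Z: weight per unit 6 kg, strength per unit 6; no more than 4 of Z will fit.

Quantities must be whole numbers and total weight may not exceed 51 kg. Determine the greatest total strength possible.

N has the best ratio (9/4); taking only N gives at most 4×9 = 36 (stopped by the supply cap of 4).
Mixing does better — 4×N, 4×U, and 1×Z: weight 46 ≤ 51, strength 4·9 + 4·8 + 1·6 = 74.

74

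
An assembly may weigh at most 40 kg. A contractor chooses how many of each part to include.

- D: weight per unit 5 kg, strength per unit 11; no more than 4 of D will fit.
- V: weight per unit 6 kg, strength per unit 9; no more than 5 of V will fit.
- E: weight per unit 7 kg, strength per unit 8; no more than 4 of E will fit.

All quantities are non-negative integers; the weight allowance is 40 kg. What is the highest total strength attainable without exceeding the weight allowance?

71

Take 4×D and 3×V: weight 38 ≤ 40, strength 4·11 + 3·9 = 71.
D has the best ratio (11/5) and is taken to its limit of 4; remaining capacity is filled optimally with the others.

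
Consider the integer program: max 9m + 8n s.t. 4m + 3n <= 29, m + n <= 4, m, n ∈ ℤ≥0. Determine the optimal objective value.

36

(m,n)=(4,0): 4·4+3·0=16≤29, 1·4+1·0=4≤4, objective 36.
(m,n)=(3,1): 4·3+3·1=15≤29, 1·3+1·1=4≤4, objective 35.
(m,n)=(3,0): 4·3+3·0=12≤29, 1·3+1·0=3≤4, objective 27.
The best lattice point is (4,0), giving 36.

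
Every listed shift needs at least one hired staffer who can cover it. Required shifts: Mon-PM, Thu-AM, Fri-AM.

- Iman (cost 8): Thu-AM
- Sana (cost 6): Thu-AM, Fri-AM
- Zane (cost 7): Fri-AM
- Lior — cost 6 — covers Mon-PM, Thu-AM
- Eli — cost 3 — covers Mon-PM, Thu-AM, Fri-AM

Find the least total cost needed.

3

Eli alone covers Mon-PM, Thu-AM, Fri-AM — every shift.
Total cost: 3.
No cover costs less than 3.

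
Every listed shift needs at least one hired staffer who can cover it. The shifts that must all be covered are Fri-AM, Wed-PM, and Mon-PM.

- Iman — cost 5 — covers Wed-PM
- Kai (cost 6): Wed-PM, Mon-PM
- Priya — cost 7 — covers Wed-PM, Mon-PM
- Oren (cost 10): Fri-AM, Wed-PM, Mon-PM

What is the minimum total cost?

Oren alone covers Fri-AM, Wed-PM, Mon-PM — every shift.
Total cost: 10.

10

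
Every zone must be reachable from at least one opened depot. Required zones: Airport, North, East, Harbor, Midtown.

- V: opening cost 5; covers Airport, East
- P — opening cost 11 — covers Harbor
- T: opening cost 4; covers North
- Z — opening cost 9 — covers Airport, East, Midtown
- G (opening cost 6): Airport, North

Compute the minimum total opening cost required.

Choose P, T, and Z: together they cover Airport, North, East, Harbor, Midtown — every zone.
Total opening cost: 11 + 4 + 9 = 24.

24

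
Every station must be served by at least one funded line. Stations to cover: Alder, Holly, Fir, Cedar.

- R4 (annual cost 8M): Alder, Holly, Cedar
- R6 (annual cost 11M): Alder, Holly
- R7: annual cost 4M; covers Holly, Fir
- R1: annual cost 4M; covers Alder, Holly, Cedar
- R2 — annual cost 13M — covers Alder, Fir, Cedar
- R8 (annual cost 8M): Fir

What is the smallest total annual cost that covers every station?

Choose R7 and R1: together they cover Alder, Holly, Fir, Cedar — every station.
Total annual cost: 4 + 4 = 8.
No cover costs less than 8.

8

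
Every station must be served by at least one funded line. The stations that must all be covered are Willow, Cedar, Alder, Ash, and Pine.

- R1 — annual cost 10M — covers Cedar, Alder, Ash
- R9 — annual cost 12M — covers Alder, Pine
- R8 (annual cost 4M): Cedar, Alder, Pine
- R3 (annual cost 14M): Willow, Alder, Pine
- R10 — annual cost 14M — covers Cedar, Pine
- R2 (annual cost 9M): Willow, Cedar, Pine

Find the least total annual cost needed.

19

The greedy cost-per-new-station heuristic would pick R8, R2, and R1 for 23, but a cheaper cover exists.
Choose R1 and R2: together they cover Willow, Cedar, Alder, Ash, Pine — every station.
Total annual cost: 10 + 9 = 19.
No cover costs less than 19.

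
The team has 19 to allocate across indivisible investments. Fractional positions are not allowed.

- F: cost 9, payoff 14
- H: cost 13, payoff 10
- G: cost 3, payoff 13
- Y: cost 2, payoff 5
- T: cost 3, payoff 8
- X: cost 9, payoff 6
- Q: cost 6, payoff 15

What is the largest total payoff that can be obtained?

42

F + G + Q: cost 9 + 3 + 6 = 18 ≤ 19, payoff 14 + 13 + 15 = 42.
G + Y + T + Q: cost 3 + 2 + 3 + 6 = 14 ≤ 19, payoff 13 + 5 + 8 + 15 = 41.
Best is F, G, and Q with total payoff 42.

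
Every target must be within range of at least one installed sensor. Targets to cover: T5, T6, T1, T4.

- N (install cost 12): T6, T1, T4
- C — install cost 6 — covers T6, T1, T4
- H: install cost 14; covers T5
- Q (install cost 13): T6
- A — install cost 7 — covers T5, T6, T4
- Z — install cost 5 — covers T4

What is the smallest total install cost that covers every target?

13

Choose C and A: together they cover T5, T6, T1, T4 — every target.
Total install cost: 6 + 7 = 13.
No cover costs less than 13.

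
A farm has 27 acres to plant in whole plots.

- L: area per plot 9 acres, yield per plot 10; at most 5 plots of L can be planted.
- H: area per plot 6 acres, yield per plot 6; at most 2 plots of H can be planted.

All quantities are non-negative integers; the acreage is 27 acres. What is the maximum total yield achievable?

2×L and 1×H: area 24 ≤ 27, yield 2·10 + 1·6 = 26.
3×L: area 27 ≤ 27, yield 3·10 = 30.
Best is 30.

30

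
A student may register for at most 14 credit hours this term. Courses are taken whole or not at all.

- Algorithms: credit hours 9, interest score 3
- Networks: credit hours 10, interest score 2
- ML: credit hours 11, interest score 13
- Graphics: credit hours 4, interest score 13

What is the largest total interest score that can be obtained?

16

Take Algorithms and Graphics: credit hours 9 + 4 = 13 ≤ 14, interest score 3 + 13 = 16.
No other feasible combination does better.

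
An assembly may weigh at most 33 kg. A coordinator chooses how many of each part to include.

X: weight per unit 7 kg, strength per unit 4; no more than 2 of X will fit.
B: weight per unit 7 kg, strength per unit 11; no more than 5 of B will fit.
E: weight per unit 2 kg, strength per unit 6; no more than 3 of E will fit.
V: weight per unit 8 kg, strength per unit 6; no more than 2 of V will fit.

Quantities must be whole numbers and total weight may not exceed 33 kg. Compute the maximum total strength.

Take 4×B and 2×E: weight 32 ≤ 33, strength 4·11 + 2·6 = 56.
No other integer combination yields more.

56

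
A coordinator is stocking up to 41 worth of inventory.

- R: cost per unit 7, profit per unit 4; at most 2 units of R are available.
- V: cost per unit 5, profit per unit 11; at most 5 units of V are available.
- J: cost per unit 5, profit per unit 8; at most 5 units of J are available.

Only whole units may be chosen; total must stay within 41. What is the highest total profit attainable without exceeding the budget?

V has the best ratio (11/5); taking only V gives at most 5×11 = 55 (stopped by the supply cap of 5).
Mixing does better — 5×V and 3×J: cost 40 ≤ 41, profit 5·11 + 3·8 = 79.

79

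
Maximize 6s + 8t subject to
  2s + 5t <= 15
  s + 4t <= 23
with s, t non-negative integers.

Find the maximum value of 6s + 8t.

Relaxing integrality, the LP optimum is 45.00 at (s,t) = (7.5, 0), which is not an integer point.
(s,t)=(7,0): 2·7+5·0=14≤15, 1·7+4·0=7≤23, objective 42.
(s,t)=(6,0): 2·6+5·0=12≤15, 1·6+4·0=6≤23, objective 36.
No feasible integer point exceeds 42.

42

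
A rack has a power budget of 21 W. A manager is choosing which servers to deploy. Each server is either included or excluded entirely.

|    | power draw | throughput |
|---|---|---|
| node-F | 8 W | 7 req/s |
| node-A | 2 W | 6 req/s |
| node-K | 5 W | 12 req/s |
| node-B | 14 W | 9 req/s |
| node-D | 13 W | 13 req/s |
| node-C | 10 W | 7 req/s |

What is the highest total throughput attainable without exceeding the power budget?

Allowing fractional choices, the relaxed optimum would be about 31.9, but servers are indivisible.
node-A + node-K + node-B: power draw 2 + 5 + 14 = 21 ≤ 21, throughput 6 + 12 + 9 = 27.
node-A + node-K + node-D: power draw 2 + 5 + 13 = 20 ≤ 21, throughput 6 + 12 + 13 = 31.
node-F + node-A + node-K: power draw 8 + 2 + 5 = 15 ≤ 21, throughput 7 + 6 + 12 = 25.
Best is node-A, node-K, and node-D with total throughput 31.

31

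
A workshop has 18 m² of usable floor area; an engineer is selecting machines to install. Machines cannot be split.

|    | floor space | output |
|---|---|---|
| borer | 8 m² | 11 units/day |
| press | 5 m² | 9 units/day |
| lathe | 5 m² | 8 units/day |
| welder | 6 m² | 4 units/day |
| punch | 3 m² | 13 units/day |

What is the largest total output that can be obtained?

Allowing fractional choices, the relaxed optimum would be about 36.9, but machines are indivisible.
borer + lathe + punch: floor space 8 + 5 + 3 = 16 ≤ 18, output 11 + 8 + 13 = 32.
borer + press + punch: floor space 8 + 5 + 3 = 16 ≤ 18, output 11 + 9 + 13 = 33.
Best is borer, press, and punch with total output 33.

33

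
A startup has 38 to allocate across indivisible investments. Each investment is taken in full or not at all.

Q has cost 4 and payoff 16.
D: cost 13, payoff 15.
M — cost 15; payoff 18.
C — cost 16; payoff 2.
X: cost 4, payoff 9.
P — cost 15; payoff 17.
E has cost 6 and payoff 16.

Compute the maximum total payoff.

65

This is an integer program with binary decision variables.
Allowing fractional choices, the relaxed optimum would be about 69.4, but investments are indivisible.
Q + M + X + P: cost 4 + 15 + 4 + 15 = 38 ≤ 38, payoff 16 + 18 + 9 + 17 = 60.
Q + D + P + E: cost 4 + 13 + 15 + 6 = 38 ≤ 38, payoff 16 + 15 + 17 + 16 = 64.
Q + D + M + E: cost 4 + 13 + 15 + 6 = 38 ≤ 38, payoff 16 + 15 + 18 + 16 = 65.
Best is Q, D, M, and E with total payoff 65.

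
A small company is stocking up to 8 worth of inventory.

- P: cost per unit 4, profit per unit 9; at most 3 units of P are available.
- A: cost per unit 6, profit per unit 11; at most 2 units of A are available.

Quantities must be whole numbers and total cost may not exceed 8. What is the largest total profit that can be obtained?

18

Take 2×P: cost 8 ≤ 8, profit 2·9 = 18.
No other integer combination yields more.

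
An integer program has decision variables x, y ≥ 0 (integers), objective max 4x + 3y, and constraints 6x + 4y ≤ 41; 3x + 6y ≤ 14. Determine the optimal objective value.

Relaxing integrality, the LP optimum is 18.67 at (x,y) = (4.67, 0), which is not an integer point.
(x,y)=(4,0): 6·4+4·0=24≤41, 3·4+6·0=12≤14, objective 16.
(x,y)=(3,0): 6·3+4·0=18≤41, 3·3+6·0=9≤14, objective 12.
The best lattice point is (4,0), giving 16.

16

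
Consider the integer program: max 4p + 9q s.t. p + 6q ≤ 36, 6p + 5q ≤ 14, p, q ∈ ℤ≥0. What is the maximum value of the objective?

18

(p,q)=(0,2): 1·0+6·2=12≤36, 6·0+5·2=10≤14, objective 18.
(p,q)=(1,1): 1·1+6·1=7≤36, 6·1+5·1=11≤14, objective 13.
The best lattice point is (0,2), giving 18.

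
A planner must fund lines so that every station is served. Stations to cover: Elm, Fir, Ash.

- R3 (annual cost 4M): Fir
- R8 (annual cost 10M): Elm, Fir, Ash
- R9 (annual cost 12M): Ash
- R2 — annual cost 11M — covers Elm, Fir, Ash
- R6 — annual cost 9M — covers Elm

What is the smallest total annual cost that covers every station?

10

R8 alone covers Elm, Fir, Ash — every station.
Total annual cost: 10.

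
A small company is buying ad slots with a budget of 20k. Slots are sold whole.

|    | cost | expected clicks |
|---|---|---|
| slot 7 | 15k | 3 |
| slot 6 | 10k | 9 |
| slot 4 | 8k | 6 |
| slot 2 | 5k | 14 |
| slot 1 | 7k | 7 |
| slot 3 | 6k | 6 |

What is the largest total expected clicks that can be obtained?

27

slot 4 + slot 2 + slot 1: cost 8 + 5 + 7 = 20 ≤ 20, expected clicks 6 + 14 + 7 = 27.
slot 4 + slot 2 + slot 3: cost 8 + 5 + 6 = 19 ≤ 20, expected clicks 6 + 14 + 6 = 26.
slot 2 + slot 1 + slot 3: cost 5 + 7 + 6 = 18 ≤ 20, expected clicks 14 + 7 + 6 = 27.
The maximum expected clicks is 27; one optimal choice is slot 2, slot 1, and slot 3.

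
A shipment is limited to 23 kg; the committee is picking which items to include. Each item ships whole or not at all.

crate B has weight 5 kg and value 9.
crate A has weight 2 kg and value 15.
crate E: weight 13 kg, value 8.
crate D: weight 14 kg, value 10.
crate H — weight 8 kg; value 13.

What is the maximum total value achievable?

37

This is an integer program with binary decision variables.
Allowing fractional choices, the relaxed optimum would be about 42.7, but items are indivisible.
crate B + crate A + crate H: weight 5 + 2 + 8 = 15 ≤ 23, value 9 + 15 + 13 = 37.
crate B + crate A + crate D: weight 5 + 2 + 14 = 21 ≤ 23, value 9 + 15 + 10 = 34.
crate A + crate E + crate H: weight 2 + 13 + 8 = 23 ≤ 23, value 15 + 8 + 13 = 36.
Best is crate B, crate A, and crate H with total value 37.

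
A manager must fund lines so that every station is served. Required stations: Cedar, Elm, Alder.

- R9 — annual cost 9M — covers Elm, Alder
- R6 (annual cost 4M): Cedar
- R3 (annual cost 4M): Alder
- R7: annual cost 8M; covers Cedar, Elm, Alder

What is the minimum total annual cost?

8

This is a weighted set-cover instance.
R7 alone covers Cedar, Elm, Alder — every station.
Total annual cost: 8.
No cover costs less than 8.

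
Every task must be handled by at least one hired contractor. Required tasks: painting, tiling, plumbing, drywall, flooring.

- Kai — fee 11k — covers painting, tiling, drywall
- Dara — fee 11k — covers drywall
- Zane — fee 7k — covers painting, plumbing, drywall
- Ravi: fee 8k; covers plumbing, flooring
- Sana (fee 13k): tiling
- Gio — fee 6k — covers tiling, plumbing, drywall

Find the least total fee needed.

Choose Kai and Ravi: together they cover painting, tiling, plumbing, drywall, flooring — every task.
Total fee: 11 + 8 = 19.

19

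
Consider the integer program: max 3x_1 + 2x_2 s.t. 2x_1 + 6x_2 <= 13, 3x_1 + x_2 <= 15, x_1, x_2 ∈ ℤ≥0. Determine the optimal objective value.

15

(x_1,x_2)=(5,0): 2·5+6·0=10≤13, 3·5+1·0=15≤15, objective 15.
(x_1,x_2)=(4,0): 2·4+6·0=8≤13, 3·4+1·0=12≤15, objective 12.
Maximum is 15 at (x_1,x_2)=(5,0).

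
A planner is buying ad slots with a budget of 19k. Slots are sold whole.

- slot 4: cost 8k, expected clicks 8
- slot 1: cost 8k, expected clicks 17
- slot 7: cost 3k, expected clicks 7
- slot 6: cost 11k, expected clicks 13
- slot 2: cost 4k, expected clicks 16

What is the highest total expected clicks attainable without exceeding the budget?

This is a 0-1 knapsack instance.
Allowing fractional choices, the relaxed optimum would be about 44.7, but ad slots are indivisible.
slot 7 + slot 6 + slot 2: cost 3 + 11 + 4 = 18 ≤ 19, expected clicks 7 + 13 + 16 = 36.
slot 1 + slot 2: cost 8 + 4 = 12 ≤ 19, expected clicks 17 + 16 = 33.
slot 1 + slot 7 + slot 2: cost 8 + 3 + 4 = 15 ≤ 19, expected clicks 17 + 7 + 16 = 40.
Best is slot 1, slot 7, and slot 2 with total expected clicks 40.

40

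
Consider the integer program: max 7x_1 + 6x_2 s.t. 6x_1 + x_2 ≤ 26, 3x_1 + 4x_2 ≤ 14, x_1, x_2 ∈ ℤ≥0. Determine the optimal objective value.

(x_1,x_2)=(4,0): 6·4+1·0=24≤26, 3·4+4·0=12≤14, objective 28.
(x_1,x_2)=(3,1): 6·3+1·1=19≤26, 3·3+4·1=13≤14, objective 27.
(x_1,x_2)=(3,0): 6·3+1·0=18≤26, 3·3+4·0=9≤14, objective 21.
No feasible integer point exceeds 28.

28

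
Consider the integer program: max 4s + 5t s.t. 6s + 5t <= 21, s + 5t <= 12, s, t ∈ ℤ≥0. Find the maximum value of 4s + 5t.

14

The continuous relaxation peaks at (1.8, 2.04) with value 17.40; rounding to a feasible lattice point costs some objective.
(s,t)=(1,2) is feasible, giving 14.
(s,t)=(2,1) is feasible, giving 13.
No feasible integer point exceeds 14.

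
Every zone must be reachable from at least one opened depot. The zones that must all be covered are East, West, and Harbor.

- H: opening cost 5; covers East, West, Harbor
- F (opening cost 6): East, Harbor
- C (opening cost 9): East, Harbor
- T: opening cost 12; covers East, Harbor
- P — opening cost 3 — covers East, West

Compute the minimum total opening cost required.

5

The greedy cost-per-new-zone heuristic would pick P and H for 8, but a cheaper cover exists.
H alone covers East, West, Harbor — every zone.
Total opening cost: 5.
No cover costs less than 5.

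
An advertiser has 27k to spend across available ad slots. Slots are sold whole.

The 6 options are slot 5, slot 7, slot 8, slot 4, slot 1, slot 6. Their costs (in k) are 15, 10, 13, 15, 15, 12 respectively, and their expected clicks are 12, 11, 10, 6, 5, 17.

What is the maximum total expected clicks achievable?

29

This is an integer program with binary decision variables.
slot 8 + slot 6: cost 13 + 12 = 25 ≤ 27, expected clicks 10 + 17 = 27.
slot 5 + slot 6: cost 15 + 12 = 27 ≤ 27, expected clicks 12 + 17 = 29.
slot 7 + slot 6: cost 10 + 12 = 22 ≤ 27, expected clicks 11 + 17 = 28.
Best is slot 5 and slot 6 with total expected clicks 29.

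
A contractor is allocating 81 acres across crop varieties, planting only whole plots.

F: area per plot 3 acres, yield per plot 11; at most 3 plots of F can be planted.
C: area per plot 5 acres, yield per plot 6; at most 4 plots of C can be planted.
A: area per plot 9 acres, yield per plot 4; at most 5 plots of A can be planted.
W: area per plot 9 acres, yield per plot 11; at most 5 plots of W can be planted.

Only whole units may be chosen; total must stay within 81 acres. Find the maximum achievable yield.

112

This is a bounded integer knapsack.
3×F, 3×C, 1×A, and 5×W: area 78 ≤ 81, yield 3·11 + 3·6 + 1·4 + 5·11 = 110.
3×F, 4×C, and 5×W: area 74 ≤ 81, yield 3·11 + 4·6 + 5·11 = 112.
Best is 112.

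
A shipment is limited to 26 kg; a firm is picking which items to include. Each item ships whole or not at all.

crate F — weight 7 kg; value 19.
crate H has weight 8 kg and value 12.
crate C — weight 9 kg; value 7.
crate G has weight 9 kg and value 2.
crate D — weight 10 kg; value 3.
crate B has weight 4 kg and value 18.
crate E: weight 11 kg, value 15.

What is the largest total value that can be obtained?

Allowing fractional choices, the relaxed optimum would be about 58.5, but items are indivisible.
crate F + crate H + crate E: weight 7 + 8 + 11 = 26 ≤ 26, value 19 + 12 + 15 = 46.
crate F + crate B + crate E: weight 7 + 4 + 11 = 22 ≤ 26, value 19 + 18 + 15 = 52.
crate F + crate H + crate B: weight 7 + 8 + 4 = 19 ≤ 26, value 19 + 12 + 18 = 49.
Best is crate F, crate B, and crate E with total value 52.

52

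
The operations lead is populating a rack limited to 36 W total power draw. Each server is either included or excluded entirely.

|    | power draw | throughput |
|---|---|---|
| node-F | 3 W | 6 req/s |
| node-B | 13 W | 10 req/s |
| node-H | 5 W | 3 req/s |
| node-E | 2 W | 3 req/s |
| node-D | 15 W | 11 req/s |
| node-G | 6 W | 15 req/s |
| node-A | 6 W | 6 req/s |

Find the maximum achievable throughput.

Treat it as a binary knapsack problem.
node-F + node-H + node-D + node-G + node-A: power draw 3 + 5 + 15 + 6 + 6 = 35 ≤ 36, throughput 6 + 3 + 11 + 15 + 6 = 41.
node-F + node-B + node-H + node-E + node-G + node-A: power draw 3 + 13 + 5 + 2 + 6 + 6 = 35 ≤ 36, throughput 6 + 10 + 3 + 3 + 15 + 6 = 43.
node-F + node-E + node-D + node-G + node-A: power draw 3 + 2 + 15 + 6 + 6 = 32 ≤ 36, throughput 6 + 3 + 11 + 15 + 6 = 41.
Best is node-F, node-B, node-H, node-E, node-G, and node-A with total throughput 43.

43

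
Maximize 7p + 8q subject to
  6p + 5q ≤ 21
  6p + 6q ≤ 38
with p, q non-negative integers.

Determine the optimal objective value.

Relaxing integrality, the LP optimum is 33.60 at (p,q) = (0, 4.2), which is not an integer point.
(p,q)=(0,4): 6·0+5·4=20≤21, 6·0+6·4=24≤38, objective 32.
(p,q)=(1,3): 6·1+5·3=21≤21, 6·1+6·3=24≤38, objective 31.
(p,q)=(0,3): 6·0+5·3=15≤21, 6·0+6·3=18≤38, objective 24.
The best lattice point is (0,4), giving 32.

32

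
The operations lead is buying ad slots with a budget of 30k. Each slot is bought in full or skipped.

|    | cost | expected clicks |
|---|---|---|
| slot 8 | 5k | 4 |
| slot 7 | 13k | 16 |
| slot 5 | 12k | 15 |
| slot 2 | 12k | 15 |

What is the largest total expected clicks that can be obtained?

35

Allowing fractional choices, the relaxed optimum would be about 37.4, but ad slots are indivisible.
slot 8 + slot 5 + slot 2: cost 5 + 12 + 12 = 29 ≤ 30, expected clicks 4 + 15 + 15 = 34.
slot 8 + slot 7 + slot 5: cost 5 + 13 + 12 = 30 ≤ 30, expected clicks 4 + 16 + 15 = 35.
slot 8 + slot 7 + slot 2: cost 5 + 13 + 12 = 30 ≤ 30, expected clicks 4 + 16 + 15 = 35.
The maximum expected clicks is 35; one optimal choice is slot 8, slot 7, and slot 5.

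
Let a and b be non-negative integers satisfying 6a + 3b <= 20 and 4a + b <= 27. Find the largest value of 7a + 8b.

The continuous relaxation peaks at (0, 6.67) with value 53.33; rounding to a feasible lattice point costs some objective.
(a,b)=(0,6) is feasible, giving 48.
(a,b)=(0,5) is feasible, giving 40.
Maximum is 48 at (a,b)=(0,6).

48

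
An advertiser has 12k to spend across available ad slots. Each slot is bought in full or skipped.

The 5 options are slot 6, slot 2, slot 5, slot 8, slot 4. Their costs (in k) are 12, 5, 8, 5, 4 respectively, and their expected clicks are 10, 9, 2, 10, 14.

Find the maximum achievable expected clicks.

24

Allowing fractional choices, the relaxed optimum would be about 29.4, but ad slots are indivisible.
slot 8 + slot 4: cost 5 + 4 = 9 ≤ 12, expected clicks 10 + 14 = 24.
slot 2 + slot 8: cost 5 + 5 = 10 ≤ 12, expected clicks 9 + 10 = 19.
slot 2 + slot 4: cost 5 + 4 = 9 ≤ 12, expected clicks 9 + 14 = 23.
Best is slot 8 and slot 4 with total expected clicks 24.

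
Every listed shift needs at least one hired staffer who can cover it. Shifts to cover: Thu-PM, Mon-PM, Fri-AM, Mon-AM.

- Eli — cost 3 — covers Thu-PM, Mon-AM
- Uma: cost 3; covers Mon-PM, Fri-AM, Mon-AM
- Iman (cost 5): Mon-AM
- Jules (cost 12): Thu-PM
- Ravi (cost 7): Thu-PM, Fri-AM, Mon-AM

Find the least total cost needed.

Choose Eli and Uma: together they cover Thu-PM, Mon-PM, Fri-AM, Mon-AM — every shift.
Total cost: 3 + 3 = 6.
No cover costs less than 6.

6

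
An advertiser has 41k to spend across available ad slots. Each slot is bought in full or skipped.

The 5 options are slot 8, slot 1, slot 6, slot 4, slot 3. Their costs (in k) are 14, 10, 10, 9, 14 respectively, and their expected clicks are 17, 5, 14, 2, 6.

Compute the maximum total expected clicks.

Take slot 8, slot 6, and slot 3: cost 14 + 10 + 14 = 38 ≤ 41, expected clicks 17 + 14 + 6 = 37.
No other feasible combination does better.

37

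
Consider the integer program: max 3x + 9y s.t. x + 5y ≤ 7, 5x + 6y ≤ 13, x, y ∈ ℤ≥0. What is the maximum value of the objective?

The continuous relaxation peaks at (1.21, 1.16) with value 14.05; rounding to a feasible lattice point costs some objective.
(x,y)=(1,1): 1·1+5·1=6≤7, 5·1+6·1=11≤13, objective 12.
(x,y)=(0,1): 1·0+5·1=5≤7, 5·0+6·1=6≤13, objective 9.
No feasible integer point exceeds 12.

12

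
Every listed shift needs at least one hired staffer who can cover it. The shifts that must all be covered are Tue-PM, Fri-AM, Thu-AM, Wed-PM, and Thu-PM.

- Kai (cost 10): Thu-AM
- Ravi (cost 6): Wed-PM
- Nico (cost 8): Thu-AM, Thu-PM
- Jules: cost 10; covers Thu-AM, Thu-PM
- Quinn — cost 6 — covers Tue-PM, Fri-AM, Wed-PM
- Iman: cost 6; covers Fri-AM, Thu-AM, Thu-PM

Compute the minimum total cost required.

This is an integer covering problem.
Choose Quinn and Iman: together they cover Tue-PM, Fri-AM, Thu-AM, Wed-PM, Thu-PM — every shift.
Total cost: 6 + 6 = 12.
No cover costs less than 12.

12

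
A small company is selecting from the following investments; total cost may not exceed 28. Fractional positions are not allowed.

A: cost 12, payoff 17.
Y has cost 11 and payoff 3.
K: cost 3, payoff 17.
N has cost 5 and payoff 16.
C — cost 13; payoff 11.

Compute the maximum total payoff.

50

Allowing fractional choices, the relaxed optimum would be about 56.8, but investments are indivisible.
K + N + C: cost 3 + 5 + 13 = 21 ≤ 28, payoff 17 + 16 + 11 = 44.
A + K + C: cost 12 + 3 + 13 = 28 ≤ 28, payoff 17 + 17 + 11 = 45.
A + K + N: cost 12 + 3 + 5 = 20 ≤ 28, payoff 17 + 17 + 16 = 50.
Best is A, K, and N with total payoff 50.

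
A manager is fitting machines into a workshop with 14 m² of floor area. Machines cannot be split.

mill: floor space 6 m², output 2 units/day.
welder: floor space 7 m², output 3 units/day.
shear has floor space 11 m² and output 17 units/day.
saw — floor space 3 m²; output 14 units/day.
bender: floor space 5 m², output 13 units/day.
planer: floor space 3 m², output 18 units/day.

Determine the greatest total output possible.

Take saw, bender, and planer: floor space 3 + 5 + 3 = 11 ≤ 14, output 14 + 13 + 18 = 45.
No other feasible combination does better.

45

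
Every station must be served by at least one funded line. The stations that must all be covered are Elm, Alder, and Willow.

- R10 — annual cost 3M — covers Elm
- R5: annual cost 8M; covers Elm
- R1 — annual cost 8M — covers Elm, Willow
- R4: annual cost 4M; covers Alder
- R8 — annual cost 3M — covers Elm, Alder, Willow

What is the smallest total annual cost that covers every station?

3

This is an integer covering problem.
R8 alone covers Elm, Alder, Willow — every station.
Total annual cost: 3.
No cover costs less than 3.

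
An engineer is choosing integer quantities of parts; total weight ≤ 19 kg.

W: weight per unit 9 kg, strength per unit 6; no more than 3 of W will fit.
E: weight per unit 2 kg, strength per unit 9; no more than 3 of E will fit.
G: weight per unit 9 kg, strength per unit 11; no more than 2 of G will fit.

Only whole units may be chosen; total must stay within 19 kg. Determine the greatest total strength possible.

38

E has the best ratio (9/2); taking only E gives at most 3×9 = 27 (stopped by the supply cap of 3).
Mixing does better — 3×E and 1×G: weight 15 ≤ 19, strength 3·9 + 1·11 = 38.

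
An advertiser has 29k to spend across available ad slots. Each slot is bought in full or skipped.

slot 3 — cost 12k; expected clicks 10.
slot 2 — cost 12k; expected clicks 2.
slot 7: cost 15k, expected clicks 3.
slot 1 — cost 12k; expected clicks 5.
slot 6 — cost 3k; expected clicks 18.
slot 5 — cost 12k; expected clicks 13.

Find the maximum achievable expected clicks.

41

Allowing fractional choices, the relaxed optimum would be about 41.8, but ad slots are indivisible.
slot 3 + slot 6 + slot 5: cost 12 + 3 + 12 = 27 ≤ 29, expected clicks 10 + 18 + 13 = 41.
slot 3 + slot 1 + slot 6: cost 12 + 12 + 3 = 27 ≤ 29, expected clicks 10 + 5 + 18 = 33.
slot 1 + slot 6 + slot 5: cost 12 + 3 + 12 = 27 ≤ 29, expected clicks 5 + 18 + 13 = 36.
Best is slot 3, slot 6, and slot 5 with total expected clicks 41.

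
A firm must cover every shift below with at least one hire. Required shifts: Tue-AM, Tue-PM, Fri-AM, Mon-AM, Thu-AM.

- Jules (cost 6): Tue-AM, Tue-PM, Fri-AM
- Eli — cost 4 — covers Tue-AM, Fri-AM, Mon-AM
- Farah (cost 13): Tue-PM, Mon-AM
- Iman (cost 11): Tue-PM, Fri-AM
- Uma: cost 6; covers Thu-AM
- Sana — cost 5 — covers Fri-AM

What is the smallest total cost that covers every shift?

Choose Jules, Eli, and Uma: together they cover Tue-AM, Tue-PM, Fri-AM, Mon-AM, Thu-AM — every shift.
Total cost: 6 + 4 + 6 = 16.
No cover costs less than 16.

16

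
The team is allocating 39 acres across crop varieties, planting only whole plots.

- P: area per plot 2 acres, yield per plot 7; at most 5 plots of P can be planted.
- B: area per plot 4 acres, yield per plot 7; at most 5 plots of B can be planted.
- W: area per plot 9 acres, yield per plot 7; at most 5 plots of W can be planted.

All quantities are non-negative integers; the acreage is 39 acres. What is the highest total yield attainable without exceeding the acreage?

77

5×P, 5×B, and 1×W: area 39 ≤ 39, yield 5·7 + 5·7 + 1·7 = 77.
4×P, 5×B, and 1×W: area 37 ≤ 39, yield 4·7 + 5·7 + 1·7 = 70.
Best is 77.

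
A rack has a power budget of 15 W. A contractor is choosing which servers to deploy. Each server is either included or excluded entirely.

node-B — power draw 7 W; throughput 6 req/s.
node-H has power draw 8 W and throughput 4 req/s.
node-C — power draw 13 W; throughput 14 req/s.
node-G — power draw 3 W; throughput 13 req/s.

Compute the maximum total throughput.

19

This is an integer program with binary decision variables.
Allowing fractional choices, the relaxed optimum would be about 25.9, but servers are indivisible.
node-B + node-G: power draw 7 + 3 = 10 ≤ 15, throughput 6 + 13 = 19.
node-H + node-G: power draw 8 + 3 = 11 ≤ 15, throughput 4 + 13 = 17.
Best is node-B and node-G with total throughput 19.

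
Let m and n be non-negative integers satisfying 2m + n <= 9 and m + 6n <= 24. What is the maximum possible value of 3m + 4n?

21

Relaxing integrality, the LP optimum is 22.36 at (m,n) = (2.73, 3.55), which is not an integer point.
(m,n)=(3,3): 2·3+1·3=9≤9, 1·3+6·3=21≤24, objective 21.
(m,n)=(2,3): 2·2+1·3=7≤9, 1·2+6·3=20≤24, objective 18.
(m,n)=(3,2): 2·3+1·2=8≤9, 1·3+6·2=15≤24, objective 17.
(m,n)=(1,3): 2·1+1·3=5≤9, 1·1+6·3=19≤24, objective 15.
Maximum is 21 at (m,n)=(3,3).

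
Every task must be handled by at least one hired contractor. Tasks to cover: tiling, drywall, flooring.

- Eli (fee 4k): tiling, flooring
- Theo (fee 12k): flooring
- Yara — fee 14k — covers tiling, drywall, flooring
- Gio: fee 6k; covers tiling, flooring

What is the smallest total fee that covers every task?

14

The greedy cost-per-new-task heuristic would pick Eli and Yara for 18, but a cheaper cover exists.
Yara alone covers tiling, drywall, flooring — every task.
Total fee: 14.
No cover costs less than 14.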